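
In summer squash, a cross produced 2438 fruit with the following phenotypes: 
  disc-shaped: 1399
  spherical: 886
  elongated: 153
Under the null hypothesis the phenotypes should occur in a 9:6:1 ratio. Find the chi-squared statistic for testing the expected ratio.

1.432

Under the 9:6:1 hypothesis (Σ ratio = 16, N = 2438):
  disc-shaped: 2438 × 9/16 = 1371.375
  spherical: 2438 × 6/16 = 914.25
  elongated: 2438 × 1/16 = 152.375
χ² = Σ (O − E)² / E
  disc-shaped: (1399 − 1371.375)² / 1371.375 = 0.5565
  spherical: (886 − 914.25)² / 914.25 = 0.8729
  elongated: (153 − 152.375)² / 152.375 = 0.0026
χ² = 0.5565 + 0.8729 + 0.0026 = 1.432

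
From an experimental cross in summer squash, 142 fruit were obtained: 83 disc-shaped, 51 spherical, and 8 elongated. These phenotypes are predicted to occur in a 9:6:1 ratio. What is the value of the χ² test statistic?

Under the 9:6:1 hypothesis (Σ ratio = 16, N = 142):
  disc-shaped: 142 × 9/16 = 79.875
  spherical: 142 × 6/16 = 53.25
  elongated: 142 × 1/16 = 8.875
χ² = Σ (O − E)² / E
  disc-shaped: (83 − 79.875)² / 79.875 = 0.1223
  spherical: (51 − 53.25)² / 53.25 = 0.0951
  elongated: (8 − 8.875)² / 8.875 = 0.0863
χ² = 0.1223 + 0.0951 + 0.0863 = 0.3037 ≈ 0.304

0.304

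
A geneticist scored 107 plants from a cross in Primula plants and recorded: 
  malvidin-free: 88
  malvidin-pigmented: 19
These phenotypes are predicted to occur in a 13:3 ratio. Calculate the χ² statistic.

Under the 13:3 hypothesis (Σ ratio = 16, N = 107):
  malvidin-free: 107 × 13/16 = 86.9375
  malvidin-pigmented: 107 × 3/16 = 20.0625
χ² = Σ (O − E)² / E
  malvidin-free: (88 − 86.9375)² / 86.9375 = 0.0130
  malvidin-pigmented: (19 − 20.0625)² / 20.0625 = 0.0563
χ² = 0.0130 + 0.0563 = 0.0693 ≈ 0.069

0.069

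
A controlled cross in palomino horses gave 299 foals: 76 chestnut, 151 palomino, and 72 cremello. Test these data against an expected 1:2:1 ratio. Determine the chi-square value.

0.137

Under the 1:2:1 hypothesis (Σ ratio = 4, N = 299):
  chestnut: 299 × 1/4 = 74.75
  palomino: 299 × 2/4 = 149.5
  cremello: 299 × 1/4 = 74.75
χ² = Σ (O − E)² / E
  chestnut: (76 − 74.75)² / 74.75 = 0.0209
  palomino: (151 − 149.5)² / 149.5 = 0.0151
  cremello: (72 − 74.75)² / 74.75 = 0.1012
χ² = 0.0209 + 0.0151 + 0.1012 = 0.1372 ≈ 0.137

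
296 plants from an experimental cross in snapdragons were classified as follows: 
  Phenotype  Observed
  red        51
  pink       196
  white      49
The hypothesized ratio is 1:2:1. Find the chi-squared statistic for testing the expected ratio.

31.162

Under the 1:2:1 hypothesis (Σ ratio = 4, N = 296):
  red: 296 × 1/4 = 74
  pink: 296 × 2/4 = 148
  white: 296 × 1/4 = 74
χ² = Σ (O − E)² / E
  red: (51 − 74)² / 74 = 7.1486
  pink: (196 − 148)² / 148 = 15.5676
  white: (49 − 74)² / 74 = 8.4459
χ² = 7.1486 + 15.5676 + 8.4459 = 31.1621 ≈ 31.162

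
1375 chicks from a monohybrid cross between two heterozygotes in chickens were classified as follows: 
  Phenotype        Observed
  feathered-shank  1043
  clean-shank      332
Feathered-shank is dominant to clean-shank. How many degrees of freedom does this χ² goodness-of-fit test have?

1

For a monohybrid cross between heterozygotes with complete dominance, the expected phenotypic ratio is 3:1.
A goodness-of-fit test with 2 phenotype classes has df = 2 − 1 = 1.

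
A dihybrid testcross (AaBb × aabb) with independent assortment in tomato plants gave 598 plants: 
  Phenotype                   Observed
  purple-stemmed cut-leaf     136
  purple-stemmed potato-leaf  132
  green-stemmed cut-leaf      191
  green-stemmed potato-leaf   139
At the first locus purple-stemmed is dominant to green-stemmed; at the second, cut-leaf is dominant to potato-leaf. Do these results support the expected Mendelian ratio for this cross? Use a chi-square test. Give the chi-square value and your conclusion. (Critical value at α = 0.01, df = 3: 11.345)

A dihybrid testcross with independent assortment gives a 1:1:1:1 ratio.
Under the 1:1:1:1 hypothesis (Σ ratio = 4, N = 598):
  purple-stemmed cut-leaf: 598 × 1/4 = 149.5
  purple-stemmed potato-leaf: 598 × 1/4 = 149.5
  green-stemmed cut-leaf: 598 × 1/4 = 149.5
  green-stemmed potato-leaf: 598 × 1/4 = 149.5
χ² = Σ (O − E)² / E
  purple-stemmed cut-leaf: (136 − 149.5)² / 149.5 = 1.2191
  purple-stemmed potato-leaf: (132 − 149.5)² / 149.5 = 2.0485
  green-stemmed cut-leaf: (191 − 149.5)² / 149.5 = 11.5201
  green-stemmed potato-leaf: (139 − 149.5)² / 149.5 = 0.7375
χ² = 1.2191 + 2.0485 + 11.5201 + 0.7375 = 15.5252 ≈ 15.525
Degrees of freedom = 4 − 1 = 3; critical value at α = 0.01 is 11.345.
Since 15.525 > 11.345, we reject the null hypothesis — the data do not fit the 1:1:1:1 ratio.

15.525; not consistent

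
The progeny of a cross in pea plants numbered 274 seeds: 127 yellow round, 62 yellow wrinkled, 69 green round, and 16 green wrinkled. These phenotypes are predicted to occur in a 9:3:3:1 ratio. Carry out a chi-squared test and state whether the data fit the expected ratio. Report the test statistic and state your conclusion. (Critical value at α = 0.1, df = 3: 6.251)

Expected counts for N = 274 under a 9:3:3:1 ratio (total parts = 16):
  yellow round: 274 × 9/16 = 154.125
  yellow wrinkled: 274 × 3/16 = 51.375
  green round: 274 × 3/16 = 51.375
  green wrinkled: 274 × 1/16 = 17.125
χ² = Σ (O − E)² / E
  yellow round: (127 − 154.125)² / 154.125 = 4.7738
  yellow wrinkled: (62 − 51.375)² / 51.375 = 2.1974
  green round: (69 − 51.375)² / 51.375 = 6.0465
  green wrinkled: (16 − 17.125)² / 17.125 = 0.0739
χ² = 4.7738 + 2.1974 + 6.0465 + 0.0739 = 13.0916 ≈ 13.092
Degrees of freedom = 4 − 1 = 3; critical value at α = 0.1 is 6.251.
Since 13.092 > 6.251, we reject the null hypothesis — the data do not fit the 9:3:3:1 ratio.

13.092; not consistent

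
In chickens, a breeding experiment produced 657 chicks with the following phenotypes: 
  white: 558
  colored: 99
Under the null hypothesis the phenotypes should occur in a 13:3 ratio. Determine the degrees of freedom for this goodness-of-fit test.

A goodness-of-fit test with 2 phenotype classes has df = 2 − 1 = 1.

1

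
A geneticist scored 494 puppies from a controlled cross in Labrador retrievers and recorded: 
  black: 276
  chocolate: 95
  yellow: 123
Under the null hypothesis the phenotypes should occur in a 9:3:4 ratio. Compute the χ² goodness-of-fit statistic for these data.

The 9:3:4 ratio has 16 parts, so with N = 494 the expected counts are:
  black: 494 × 9/16 = 277.875
  chocolate: 494 × 3/16 = 92.625
  yellow: 494 × 4/16 = 123.5
χ² = Σ (O − E)² / E
  black: (276 − 277.875)² / 277.875 = 0.0127
  chocolate: (95 − 92.625)² / 92.625 = 0.0609
  yellow: (123 − 123.5)² / 123.5 = 0.0020
χ² = 0.0127 + 0.0609 + 0.0020 = 0.0756 ≈ 0.076

0.076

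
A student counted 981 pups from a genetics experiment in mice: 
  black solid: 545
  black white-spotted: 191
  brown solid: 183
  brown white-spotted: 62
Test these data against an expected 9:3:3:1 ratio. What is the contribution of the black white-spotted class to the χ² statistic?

Expected counts for N = 981 under a 9:3:3:1 ratio (total parts = 16):
  black solid: 981 × 9/16 = 551.8125
  black white-spotted: 981 × 3/16 = 183.9375
  brown solid: 981 × 3/16 = 183.9375
  brown white-spotted: 981 × 1/16 = 61.3125
Contribution of black white-spotted: (191 − 183.9375)² / 183.9375 = 0.2712

0.271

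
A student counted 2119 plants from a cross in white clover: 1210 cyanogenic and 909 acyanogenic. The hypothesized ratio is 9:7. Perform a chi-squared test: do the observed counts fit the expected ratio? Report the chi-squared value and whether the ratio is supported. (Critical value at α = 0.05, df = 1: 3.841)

Under the 9:7 hypothesis (Σ ratio = 16, N = 2119):
  cyanogenic: 2119 × 9/16 = 1191.9375
  acyanogenic: 2119 × 7/16 = 927.0625
χ² = Σ (O − E)² / E
  cyanogenic: (1210 − 1191.9375)² / 1191.9375 = 0.2737
  acyanogenic: (909 − 927.0625)² / 927.0625 = 0.3519
χ² = 0.2737 + 0.3519 = 0.6256 ≈ 0.626
Degrees of freedom = 2 − 1 = 1; critical value at α = 0.05 is 3.841.
Since 0.626 < 3.841, we fail to reject the null hypothesis — the data are consistent with the 9:7 ratio.

0.626; consistent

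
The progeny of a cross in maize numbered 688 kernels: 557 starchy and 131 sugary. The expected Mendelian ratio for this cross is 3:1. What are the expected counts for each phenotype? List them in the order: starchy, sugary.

Under the 3:1 hypothesis (Σ ratio = 4, N = 688):
  starchy: 688 × 3/4 = 516
  sugary: 688 × 1/4 = 172

516, 172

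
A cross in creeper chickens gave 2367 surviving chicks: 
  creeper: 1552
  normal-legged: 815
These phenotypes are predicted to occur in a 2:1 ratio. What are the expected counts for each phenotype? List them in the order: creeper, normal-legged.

1578, 789

Total ratio parts = 3. Expected numbers out of 2367:
  creeper: 2367 × 2/3 = 1578
  normal-legged: 2367 × 1/3 = 789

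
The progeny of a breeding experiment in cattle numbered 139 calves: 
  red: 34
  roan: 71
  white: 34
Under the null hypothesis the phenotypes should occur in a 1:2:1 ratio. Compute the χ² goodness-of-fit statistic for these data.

0.065

The 1:2:1 ratio has 4 parts, so with N = 139 the expected counts are:
  red: 139 × 1/4 = 34.75
  roan: 139 × 2/4 = 69.5
  white: 139 × 1/4 = 34.75
χ² = Σ (O − E)² / E
  red: (34 − 34.75)² / 34.75 = 0.0162
  roan: (71 − 69.5)² / 69.5 = 0.0324
  white: (34 − 34.75)² / 34.75 = 0.0162
χ² = 0.0162 + 0.0324 + 0.0162 = 0.0648 ≈ 0.065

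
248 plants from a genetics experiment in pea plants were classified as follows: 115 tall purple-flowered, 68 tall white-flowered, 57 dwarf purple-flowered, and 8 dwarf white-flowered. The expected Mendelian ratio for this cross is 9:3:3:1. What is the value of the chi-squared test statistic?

20.244

Expected counts for N = 248 under a 9:3:3:1 ratio (total parts = 16):
  tall purple-flowered: 248 × 9/16 = 139.5
  tall white-flowered: 248 × 3/16 = 46.5
  dwarf purple-flowered: 248 × 3/16 = 46.5
  dwarf white-flowered: 248 × 1/16 = 15.5
χ² = Σ (O − E)² / E
  tall purple-flowered: (115 − 139.5)² / 139.5 = 4.3029
  tall white-flowered: (68 − 46.5)² / 46.5 = 9.9409
  dwarf purple-flowered: (57 − 46.5)² / 46.5 = 2.3710
  dwarf white-flowered: (8 − 15.5)² / 15.5 = 3.6290
χ² = 4.3029 + 9.9409 + 2.3710 + 3.6290 = 20.2438 ≈ 20.244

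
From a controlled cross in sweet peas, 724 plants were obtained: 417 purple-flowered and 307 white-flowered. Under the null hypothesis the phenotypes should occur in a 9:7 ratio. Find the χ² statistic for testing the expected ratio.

0.534

The 9:7 ratio has 16 parts, so with N = 724 the expected counts are:
  purple-flowered: 724 × 9/16 = 407.25
  white-flowered: 724 × 7/16 = 316.75
χ² = Σ (O − E)² / E
  purple-flowered: (417 − 407.25)² / 407.25 = 0.2334
  white-flowered: (307 − 316.75)² / 316.75 = 0.3001
χ² = 0.2334 + 0.3001 = 0.5335 ≈ 0.534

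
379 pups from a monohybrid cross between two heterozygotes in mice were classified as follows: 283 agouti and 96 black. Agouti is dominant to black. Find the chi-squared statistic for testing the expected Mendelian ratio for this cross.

For a monohybrid cross between heterozygotes with complete dominance, the expected phenotypic ratio is 3:1.
The 3:1 ratio has 4 parts, so with N = 379 the expected counts are:
  agouti: 379 × 3/4 = 284.25
  black: 379 × 1/4 = 94.75
χ² = Σ (O − E)² / E
  agouti: (283 − 284.25)² / 284.25 = 0.0055
  black: (96 − 94.75)² / 94.75 = 0.0165
χ² = 0.0055 + 0.0165 = 0.022

0.022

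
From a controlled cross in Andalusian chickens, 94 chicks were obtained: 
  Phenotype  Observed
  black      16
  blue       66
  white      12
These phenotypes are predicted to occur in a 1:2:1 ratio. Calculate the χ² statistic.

15.702

Expected counts for N = 94 under a 1:2:1 ratio (total parts = 4):
  black: 94 × 1/4 = 23.5
  blue: 94 × 2/4 = 47
  white: 94 × 1/4 = 23.5
χ² = Σ (O − E)² / E
  black: (16 − 23.5)² / 23.5 = 2.3936
  blue: (66 − 47)² / 47 = 7.6809
  white: (12 − 23.5)² / 23.5 = 5.6277
χ² = 2.3936 + 7.6809 + 5.6277 = 15.7022 ≈ 15.702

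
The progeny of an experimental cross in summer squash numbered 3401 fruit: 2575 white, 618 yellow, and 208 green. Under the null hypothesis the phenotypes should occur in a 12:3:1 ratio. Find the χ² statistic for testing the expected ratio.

0.936

Expected counts for N = 3401 under a 12:3:1 ratio (total parts = 16):
  white: 3401 × 12/16 = 2550.75
  yellow: 3401 × 3/16 = 637.6875
  green: 3401 × 1/16 = 212.5625
χ² = Σ (O − E)² / E
  white: (2575 − 2550.75)² / 2550.75 = 0.2305
  yellow: (618 − 637.6875)² / 637.6875 = 0.6078
  green: (208 − 212.5625)² / 212.5625 = 0.0979
χ² = 0.2305 + 0.6078 + 0.0979 = 0.9362 ≈ 0.936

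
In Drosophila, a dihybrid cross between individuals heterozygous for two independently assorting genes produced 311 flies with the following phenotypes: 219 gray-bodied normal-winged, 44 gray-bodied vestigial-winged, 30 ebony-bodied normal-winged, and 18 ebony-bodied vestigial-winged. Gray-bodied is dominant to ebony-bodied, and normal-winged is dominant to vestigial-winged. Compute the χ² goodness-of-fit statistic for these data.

28.464

A dihybrid F₂ with independent assortment and complete dominance at both loci gives a 9:3:3:1 phenotypic ratio.
The 9:3:3:1 ratio has 16 parts, so with N = 311 the expected counts are:
  gray-bodied normal-winged: 311 × 9/16 = 174.9375
  gray-bodied vestigial-winged: 311 × 3/16 = 58.3125
  ebony-bodied normal-winged: 311 × 3/16 = 58.3125
  ebony-bodied vestigial-winged: 311 × 1/16 = 19.4375
χ² = Σ (O − E)² / E
  gray-bodied normal-winged: (219 − 174.9375)² / 174.9375 = 11.0983
  gray-bodied vestigial-winged: (44 − 58.3125)² / 58.3125 = 3.5129
  ebony-bodied normal-winged: (30 − 58.3125)² / 58.3125 = 13.7466
  ebony-bodied vestigial-winged: (18 − 19.4375)² / 19.4375 = 0.1063
χ² = 11.0983 + 3.5129 + 13.7466 + 0.1063 = 28.4641 ≈ 28.464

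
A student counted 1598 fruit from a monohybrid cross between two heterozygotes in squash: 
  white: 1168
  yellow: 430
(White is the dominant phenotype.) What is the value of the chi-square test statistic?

For a monohybrid cross between heterozygotes with complete dominance, the expected phenotypic ratio is 3:1.
The 3:1 ratio has 4 parts, so with N = 1598 the expected counts are:
  white: 1598 × 3/4 = 1198.5
  yellow: 1598 × 1/4 = 399.5
χ² = Σ (O − E)² / E
  white: (1168 − 1198.5)² / 1198.5 = 0.7762
  yellow: (430 − 399.5)² / 399.5 = 2.3285
χ² = 0.7762 + 2.3285 = 3.1047 ≈ 3.105

3.105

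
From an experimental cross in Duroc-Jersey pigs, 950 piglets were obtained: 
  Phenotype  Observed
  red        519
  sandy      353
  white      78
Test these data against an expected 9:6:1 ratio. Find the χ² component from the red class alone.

0.442

Total ratio parts = 16. Expected numbers out of 950:
  red: 950 × 9/16 = 534.375
  sandy: 950 × 6/16 = 356.25
  white: 950 × 1/16 = 59.375
Contribution of red: (519 − 534.375)² / 534.375 = 0.4424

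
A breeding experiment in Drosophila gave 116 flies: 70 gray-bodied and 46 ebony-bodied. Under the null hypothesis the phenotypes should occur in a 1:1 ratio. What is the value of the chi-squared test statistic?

Expected counts for N = 116 under a 1:1 ratio (total parts = 2):
  gray-bodied: 116 × 1/2 = 58
  ebony-bodied: 116 × 1/2 = 58
χ² = Σ (O − E)² / E
  gray-bodied: (70 − 58)² / 58 = 2.4828
  ebony-bodied: (46 − 58)² / 58 = 2.4828
χ² = 2.4828 + 2.4828 = 4.9656 ≈ 4.966

4.966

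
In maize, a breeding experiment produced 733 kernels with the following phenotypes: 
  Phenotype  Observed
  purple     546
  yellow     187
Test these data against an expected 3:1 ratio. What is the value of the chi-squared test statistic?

0.102

Under the 3:1 hypothesis (Σ ratio = 4, N = 733):
  purple: 733 × 3/4 = 549.75
  yellow: 733 × 1/4 = 183.25
χ² = Σ (O − E)² / E
  purple: (546 − 549.75)² / 549.75 = 0.0256
  yellow: (187 − 183.25)² / 183.25 = 0.0767
χ² = 0.0256 + 0.0767 = 0.1023 ≈ 0.102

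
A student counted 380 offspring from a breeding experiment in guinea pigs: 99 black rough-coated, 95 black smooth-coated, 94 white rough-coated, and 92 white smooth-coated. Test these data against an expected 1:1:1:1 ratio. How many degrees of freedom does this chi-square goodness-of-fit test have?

A goodness-of-fit test with 4 phenotype classes has df = 4 − 1 = 3.

3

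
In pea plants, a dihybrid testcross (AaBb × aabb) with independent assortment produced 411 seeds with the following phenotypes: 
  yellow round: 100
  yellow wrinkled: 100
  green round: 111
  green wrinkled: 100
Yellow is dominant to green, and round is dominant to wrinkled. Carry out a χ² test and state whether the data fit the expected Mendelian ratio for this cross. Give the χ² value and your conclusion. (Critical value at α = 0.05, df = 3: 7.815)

A dihybrid testcross with independent assortment gives a 1:1:1:1 ratio.
Expected counts for N = 411 under a 1:1:1:1 ratio (total parts = 4):
  yellow round: 411 × 1/4 = 102.75
  yellow wrinkled: 411 × 1/4 = 102.75
  green round: 411 × 1/4 = 102.75
  green wrinkled: 411 × 1/4 = 102.75
χ² = Σ (O − E)² / E
  yellow round: (100 − 102.75)² / 102.75 = 0.0736
  yellow wrinkled: (100 − 102.75)² / 102.75 = 0.0736
  green round: (111 − 102.75)² / 102.75 = 0.6624
  green wrinkled: (100 − 102.75)² / 102.75 = 0.0736
χ² = 0.0736 + 0.0736 + 0.6624 + 0.0736 = 0.8832 ≈ 0.883
Degrees of freedom = 4 − 1 = 3; critical value at α = 0.05 is 7.815.
Since 0.883 < 7.815, we fail to reject the null hypothesis — the data are consistent with the 1:1:1:1 ratio.

0.883; consistent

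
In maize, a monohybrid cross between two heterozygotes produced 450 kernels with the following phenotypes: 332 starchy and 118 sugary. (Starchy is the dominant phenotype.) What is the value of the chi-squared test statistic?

0.359

For a monohybrid cross between heterozygotes with complete dominance, the expected phenotypic ratio is 3:1.
Under the 3:1 hypothesis (Σ ratio = 4, N = 450):
  starchy: 450 × 3/4 = 337.5
  sugary: 450 × 1/4 = 112.5
χ² = Σ (O − E)² / E
  starchy: (332 − 337.5)² / 337.5 = 0.0896
  sugary: (118 − 112.5)² / 112.5 = 0.2689
χ² = 0.0896 + 0.2689 = 0.3585 ≈ 0.359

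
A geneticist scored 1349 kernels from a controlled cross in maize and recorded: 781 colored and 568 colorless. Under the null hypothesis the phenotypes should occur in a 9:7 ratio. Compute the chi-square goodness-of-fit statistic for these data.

1.483

Total ratio parts = 16. Expected numbers out of 1349:
  colored: 1349 × 9/16 = 758.8125
  colorless: 1349 × 7/16 = 590.1875
χ² = Σ (O − E)² / E
  colored: (781 − 758.8125)² / 758.8125 = 0.6488
  colorless: (568 − 590.1875)² / 590.1875 = 0.8341
χ² = 0.6488 + 0.8341 = 1.4829 ≈ 1.483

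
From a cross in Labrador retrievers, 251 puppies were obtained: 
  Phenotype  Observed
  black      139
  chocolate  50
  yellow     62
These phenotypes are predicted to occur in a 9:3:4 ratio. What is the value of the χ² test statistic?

Total ratio parts = 16. Expected numbers out of 251:
  black: 251 × 9/16 = 141.1875
  chocolate: 251 × 3/16 = 47.0625
  yellow: 251 × 4/16 = 62.75
χ² = Σ (O − E)² / E
  black: (139 − 141.1875)² / 141.1875 = 0.0339
  chocolate: (50 − 47.0625)² / 47.0625 = 0.1833
  yellow: (62 − 62.75)² / 62.75 = 0.0090
χ² = 0.0339 + 0.1833 + 0.0090 = 0.2262 ≈ 0.226

0.226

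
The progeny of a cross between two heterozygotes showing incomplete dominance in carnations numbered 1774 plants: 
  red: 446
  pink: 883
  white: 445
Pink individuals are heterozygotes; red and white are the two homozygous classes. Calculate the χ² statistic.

0.037

With incomplete dominance, a heterozygote × heterozygote cross gives a 1:2:1 phenotypic ratio.
Under the 1:2:1 hypothesis (Σ ratio = 4, N = 1774):
  red: 1774 × 1/4 = 443.5
  pink: 1774 × 2/4 = 887
  white: 1774 × 1/4 = 443.5
χ² = Σ (O − E)² / E
  red: (446 − 443.5)² / 443.5 = 0.0141
  pink: (883 − 887)² / 887 = 0.0180
  white: (445 − 443.5)² / 443.5 = 0.0051
χ² = 0.0141 + 0.0180 + 0.0051 = 0.0372 ≈ 0.037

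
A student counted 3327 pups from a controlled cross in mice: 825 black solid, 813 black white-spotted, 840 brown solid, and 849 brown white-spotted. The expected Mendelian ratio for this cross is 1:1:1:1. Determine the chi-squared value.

The 1:1:1:1 ratio has 4 parts, so with N = 3327 the expected counts are:
  black solid: 3327 × 1/4 = 831.75
  black white-spotted: 3327 × 1/4 = 831.75
  brown solid: 3327 × 1/4 = 831.75
  brown white-spotted: 3327 × 1/4 = 831.75
χ² = Σ (O − E)² / E
  black solid: (825 − 831.75)² / 831.75 = 0.0548
  black white-spotted: (813 − 831.75)² / 831.75 = 0.4227
  brown solid: (840 − 831.75)² / 831.75 = 0.0818
  brown white-spotted: (849 − 831.75)² / 831.75 = 0.3578
χ² = 0.0548 + 0.4227 + 0.0818 + 0.3578 = 0.9171 ≈ 0.917

0.917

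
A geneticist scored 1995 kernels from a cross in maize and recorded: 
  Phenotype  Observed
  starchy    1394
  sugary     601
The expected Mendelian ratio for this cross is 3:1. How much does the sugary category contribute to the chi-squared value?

Expected counts for N = 1995 under a 3:1 ratio (total parts = 4):
  starchy: 1995 × 3/4 = 1496.25
  sugary: 1995 × 1/4 = 498.75
Contribution of sugary: (601 − 498.75)² / 498.75 = 20.9625

20.963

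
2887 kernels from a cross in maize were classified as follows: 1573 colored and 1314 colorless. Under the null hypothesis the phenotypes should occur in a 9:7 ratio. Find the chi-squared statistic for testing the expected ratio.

3.652

Under the 9:7 hypothesis (Σ ratio = 16, N = 2887):
  colored: 2887 × 9/16 = 1623.9375
  colorless: 2887 × 7/16 = 1263.0625
χ² = Σ (O − E)² / E
  colored: (1573 − 1623.9375)² / 1623.9375 = 1.5977
  colorless: (1314 − 1263.0625)² / 1263.0625 = 2.0542
χ² = 1.5977 + 2.0542 = 3.6519 ≈ 3.652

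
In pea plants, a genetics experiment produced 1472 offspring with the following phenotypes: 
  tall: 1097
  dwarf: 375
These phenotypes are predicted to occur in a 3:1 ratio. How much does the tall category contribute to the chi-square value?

Under the 3:1 hypothesis (Σ ratio = 4, N = 1472):
  tall: 1472 × 3/4 = 1104
  dwarf: 1472 × 1/4 = 368
Contribution of tall: (1097 − 1104)² / 1104 = 0.0444

0.044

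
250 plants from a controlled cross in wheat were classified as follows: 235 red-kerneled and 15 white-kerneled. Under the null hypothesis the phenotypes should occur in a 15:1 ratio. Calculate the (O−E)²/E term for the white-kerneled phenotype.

0.025

Total ratio parts = 16. Expected numbers out of 250:
  red-kerneled: 250 × 15/16 = 234.375
  white-kerneled: 250 × 1/16 = 15.625
Contribution of white-kerneled: (15 − 15.625)² / 15.625 = 0.0250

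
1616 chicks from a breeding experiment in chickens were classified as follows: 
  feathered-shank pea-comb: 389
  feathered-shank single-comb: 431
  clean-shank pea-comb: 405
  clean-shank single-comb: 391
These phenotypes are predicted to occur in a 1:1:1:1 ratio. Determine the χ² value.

Under the 1:1:1:1 hypothesis (Σ ratio = 4, N = 1616):
  feathered-shank pea-comb: 1616 × 1/4 = 404
  feathered-shank single-comb: 1616 × 1/4 = 404
  clean-shank pea-comb: 1616 × 1/4 = 404
  clean-shank single-comb: 1616 × 1/4 = 404
χ² = Σ (O − E)² / E
  feathered-shank pea-comb: (389 − 404)² / 404 = 0.5569
  feathered-shank single-comb: (431 − 404)² / 404 = 1.8045
  clean-shank pea-comb: (405 − 404)² / 404 = 0.0025
  clean-shank single-comb: (391 − 404)² / 404 = 0.4183
χ² = 0.5569 + 1.8045 + 0.0025 + 0.4183 = 2.7822 ≈ 2.782

2.782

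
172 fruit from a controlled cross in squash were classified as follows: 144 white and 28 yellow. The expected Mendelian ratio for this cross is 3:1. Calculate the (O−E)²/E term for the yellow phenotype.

Under the 3:1 hypothesis (Σ ratio = 4, N = 172):
  white: 172 × 3/4 = 129
  yellow: 172 × 1/4 = 43
Contribution of yellow: (28 − 43)² / 43 = 5.2326

5.233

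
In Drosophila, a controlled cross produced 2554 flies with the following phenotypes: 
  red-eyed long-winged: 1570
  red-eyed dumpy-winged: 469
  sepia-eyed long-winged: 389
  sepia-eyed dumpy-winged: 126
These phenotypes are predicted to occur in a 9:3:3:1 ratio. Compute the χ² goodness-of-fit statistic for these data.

Under the 9:3:3:1 hypothesis (Σ ratio = 16, N = 2554):
  red-eyed long-winged: 2554 × 9/16 = 1436.625
  red-eyed dumpy-winged: 2554 × 3/16 = 478.875
  sepia-eyed long-winged: 2554 × 3/16 = 478.875
  sepia-eyed dumpy-winged: 2554 × 1/16 = 159.625
χ² = Σ (O − E)² / E
  red-eyed long-winged: (1570 − 1436.625)² / 1436.625 = 12.3824
  red-eyed dumpy-winged: (469 − 478.875)² / 478.875 = 0.2036
  sepia-eyed long-winged: (389 − 478.875)² / 478.875 = 16.8677
  sepia-eyed dumpy-winged: (126 − 159.625)² / 159.625 = 7.0831
χ² = 12.3824 + 0.2036 + 16.8677 + 7.0831 = 36.5368 ≈ 36.537

36.537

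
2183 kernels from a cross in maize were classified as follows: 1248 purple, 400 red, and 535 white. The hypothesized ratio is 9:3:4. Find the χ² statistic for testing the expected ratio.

0.751

Total ratio parts = 16. Expected numbers out of 2183:
  purple: 2183 × 9/16 = 1227.9375
  red: 2183 × 3/16 = 409.3125
  white: 2183 × 4/16 = 545.75
χ² = Σ (O − E)² / E
  purple: (1248 − 1227.9375)² / 1227.9375 = 0.3278
  red: (400 − 409.3125)² / 409.3125 = 0.2119
  white: (535 − 545.75)² / 545.75 = 0.2117
χ² = 0.3278 + 0.2119 + 0.2117 = 0.7514 ≈ 0.751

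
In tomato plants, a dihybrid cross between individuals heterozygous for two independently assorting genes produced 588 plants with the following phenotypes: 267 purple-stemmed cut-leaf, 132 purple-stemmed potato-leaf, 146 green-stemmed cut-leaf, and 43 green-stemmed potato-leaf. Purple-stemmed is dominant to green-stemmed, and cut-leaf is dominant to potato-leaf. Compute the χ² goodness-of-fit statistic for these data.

29.234

A dihybrid F₂ with independent assortment and complete dominance at both loci gives a 9:3:3:1 phenotypic ratio.
Under the 9:3:3:1 hypothesis (Σ ratio = 16, N = 588):
  purple-stemmed cut-leaf: 588 × 9/16 = 330.75
  purple-stemmed potato-leaf: 588 × 3/16 = 110.25
  green-stemmed cut-leaf: 588 × 3/16 = 110.25
  green-stemmed potato-leaf: 588 × 1/16 = 36.75
χ² = Σ (O − E)² / E
  purple-stemmed cut-leaf: (267 − 330.75)² / 330.75 = 12.2874
  purple-stemmed potato-leaf: (132 − 110.25)² / 110.25 = 4.2908
  green-stemmed cut-leaf: (146 − 110.25)² / 110.25 = 11.5924
  green-stemmed potato-leaf: (43 − 36.75)² / 36.75 = 1.0629
χ² = 12.2874 + 4.2908 + 11.5924 + 1.0629 = 29.2335 ≈ 29.234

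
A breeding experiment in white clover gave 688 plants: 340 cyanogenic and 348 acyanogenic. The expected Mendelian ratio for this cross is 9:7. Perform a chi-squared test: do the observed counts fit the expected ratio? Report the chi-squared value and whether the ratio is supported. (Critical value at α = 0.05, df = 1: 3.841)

The 9:7 ratio has 16 parts, so with N = 688 the expected counts are:
  cyanogenic: 688 × 9/16 = 387
  acyanogenic: 688 × 7/16 = 301
χ² = Σ (O − E)² / E
  cyanogenic: (340 − 387)² / 387 = 5.7080
  acyanogenic: (348 − 301)² / 301 = 7.3389
χ² = 5.7080 + 7.3389 = 13.0469 ≈ 13.047
Degrees of freedom = 2 − 1 = 1; critical value at α = 0.05 is 3.841.
Since 13.047 > 3.841, we reject the null hypothesis — the data do not fit the 9:7 ratio.

13.047; not consistent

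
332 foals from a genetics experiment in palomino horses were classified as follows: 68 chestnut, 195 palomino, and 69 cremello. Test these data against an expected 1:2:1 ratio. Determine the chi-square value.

10.139

Expected counts for N = 332 under a 1:2:1 ratio (total parts = 4):
  chestnut: 332 × 1/4 = 83
  palomino: 332 × 2/4 = 166
  cremello: 332 × 1/4 = 83
χ² = Σ (O − E)² / E
  chestnut: (68 − 83)² / 83 = 2.7108
  palomino: (195 − 166)² / 166 = 5.0663
  cremello: (69 − 83)² / 83 = 2.3614
χ² = 2.7108 + 5.0663 + 2.3614 = 10.1385 ≈ 10.139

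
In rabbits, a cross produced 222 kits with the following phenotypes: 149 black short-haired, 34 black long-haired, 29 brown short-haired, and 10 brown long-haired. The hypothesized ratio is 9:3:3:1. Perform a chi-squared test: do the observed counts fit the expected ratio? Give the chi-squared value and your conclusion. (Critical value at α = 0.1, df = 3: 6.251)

Expected counts for N = 222 under a 9:3:3:1 ratio (total parts = 16):
  black short-haired: 222 × 9/16 = 124.875
  black long-haired: 222 × 3/16 = 41.625
  brown short-haired: 222 × 3/16 = 41.625
  brown long-haired: 222 × 1/16 = 13.875
χ² = Σ (O − E)² / E
  black short-haired: (149 − 124.875)² / 124.875 = 4.6608
  black long-haired: (34 − 41.625)² / 41.625 = 1.3968
  brown short-haired: (29 − 41.625)² / 41.625 = 3.8292
  brown long-haired: (10 − 13.875)² / 13.875 = 1.0822
χ² = 4.6608 + 1.3968 + 3.8292 + 1.0822 = 10.969
Degrees of freedom = 4 − 1 = 3; critical value at α = 0.1 is 6.251.
Since 10.969 > 6.251, we reject the null hypothesis — the data do not fit the 9:3:3:1 ratio.

10.969; not consistent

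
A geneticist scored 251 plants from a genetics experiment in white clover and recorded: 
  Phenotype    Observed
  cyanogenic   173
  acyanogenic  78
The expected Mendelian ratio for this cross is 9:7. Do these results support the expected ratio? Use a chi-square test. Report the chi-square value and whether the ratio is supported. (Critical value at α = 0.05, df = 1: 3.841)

Expected counts for N = 251 under a 9:7 ratio (total parts = 16):
  cyanogenic: 251 × 9/16 = 141.1875
  acyanogenic: 251 × 7/16 = 109.8125
χ² = Σ (O − E)² / E
  cyanogenic: (173 − 141.1875)² / 141.1875 = 7.1680
  acyanogenic: (78 − 109.8125)² / 109.8125 = 9.2160
χ² = 7.1680 + 9.2160 = 16.384
Degrees of freedom = 2 − 1 = 1; critical value at α = 0.05 is 3.841.
Since 16.384 > 3.841, we reject the null hypothesis — the data do not fit the 9:7 ratio.

16.384; not consistent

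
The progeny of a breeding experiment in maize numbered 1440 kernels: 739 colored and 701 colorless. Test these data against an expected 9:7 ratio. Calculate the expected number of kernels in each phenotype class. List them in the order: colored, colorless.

Under the 9:7 hypothesis (Σ ratio = 16, N = 1440):
  colored: 1440 × 9/16 = 810
  colorless: 1440 × 7/16 = 630

810, 630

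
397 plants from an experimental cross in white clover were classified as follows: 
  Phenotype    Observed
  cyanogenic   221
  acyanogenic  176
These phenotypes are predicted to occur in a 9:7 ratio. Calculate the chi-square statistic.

0.055

Expected counts for N = 397 under a 9:7 ratio (total parts = 16):
  cyanogenic: 397 × 9/16 = 223.3125
  acyanogenic: 397 × 7/16 = 173.6875
χ² = Σ (O − E)² / E
  cyanogenic: (221 − 223.3125)² / 223.3125 = 0.0239
  acyanogenic: (176 − 173.6875)² / 173.6875 = 0.0308
χ² = 0.0239 + 0.0308 = 0.0547 ≈ 0.055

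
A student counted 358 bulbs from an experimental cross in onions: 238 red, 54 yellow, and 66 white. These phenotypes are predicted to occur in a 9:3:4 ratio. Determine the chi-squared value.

15.398

Total ratio parts = 16. Expected numbers out of 358:
  red: 358 × 9/16 = 201.375
  yellow: 358 × 3/16 = 67.125
  white: 358 × 4/16 = 89.5
χ² = Σ (O − E)² / E
  red: (238 − 201.375)² / 201.375 = 6.6612
  yellow: (54 − 67.125)² / 67.125 = 2.5663
  white: (66 − 89.5)² / 89.5 = 6.1704
χ² = 6.6612 + 2.5663 + 6.1704 = 15.3979 ≈ 15.398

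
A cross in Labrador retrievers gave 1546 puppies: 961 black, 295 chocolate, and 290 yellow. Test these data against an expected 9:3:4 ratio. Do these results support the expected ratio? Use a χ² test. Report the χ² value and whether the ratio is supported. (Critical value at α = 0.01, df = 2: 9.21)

The 9:3:4 ratio has 16 parts, so with N = 1546 the expected counts are:
  black: 1546 × 9/16 = 869.625
  chocolate: 1546 × 3/16 = 289.875
  yellow: 1546 × 4/16 = 386.5
χ² = Σ (O − E)² / E
  black: (961 − 869.625)² / 869.625 = 9.6011
  chocolate: (295 − 289.875)² / 289.875 = 0.0906
  yellow: (290 − 386.5)² / 386.5 = 24.0938
χ² = 9.6011 + 0.0906 + 24.0938 = 33.7855 ≈ 33.786
Degrees of freedom = 3 − 1 = 2; critical value at α = 0.01 is 9.21.
Since 33.786 > 9.21, we reject the null hypothesis — the data do not fit the 9:3:4 ratio.

33.786; not consistent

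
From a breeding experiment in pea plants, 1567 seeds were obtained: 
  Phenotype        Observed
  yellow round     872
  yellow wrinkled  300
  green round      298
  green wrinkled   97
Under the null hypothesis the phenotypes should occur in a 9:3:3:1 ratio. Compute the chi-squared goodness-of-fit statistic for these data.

The 9:3:3:1 ratio has 16 parts, so with N = 1567 the expected counts are:
  yellow round: 1567 × 9/16 = 881.4375
  yellow wrinkled: 1567 × 3/16 = 293.8125
  green round: 1567 × 3/16 = 293.8125
  green wrinkled: 1567 × 1/16 = 97.9375
χ² = Σ (O − E)² / E
  yellow round: (872 − 881.4375)² / 881.4375 = 0.1010
  yellow wrinkled: (300 − 293.8125)² / 293.8125 = 0.1303
  green round: (298 − 293.8125)² / 293.8125 = 0.0597
  green wrinkled: (97 − 97.9375)² / 97.9375 = 0.0090
χ² = 0.1010 + 0.1303 + 0.0597 + 0.0090 = 0.300

0.300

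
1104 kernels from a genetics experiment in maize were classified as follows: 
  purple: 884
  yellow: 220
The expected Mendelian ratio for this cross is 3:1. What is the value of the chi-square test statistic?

15.150

Total ratio parts = 4. Expected numbers out of 1104:
  purple: 1104 × 3/4 = 828
  yellow: 1104 × 1/4 = 276
χ² = Σ (O − E)² / E
  purple: (884 − 828)² / 828 = 3.7874
  yellow: (220 − 276)² / 276 = 11.3623
χ² = 3.7874 + 11.3623 = 15.1497 ≈ 15.150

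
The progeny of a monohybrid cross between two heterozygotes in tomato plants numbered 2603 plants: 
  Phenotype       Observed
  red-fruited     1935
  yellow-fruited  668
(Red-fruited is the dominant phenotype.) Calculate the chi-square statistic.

0.610

For a monohybrid cross between heterozygotes with complete dominance, the expected phenotypic ratio is 3:1.
Under the 3:1 hypothesis (Σ ratio = 4, N = 2603):
  red-fruited: 2603 × 3/4 = 1952.25
  yellow-fruited: 2603 × 1/4 = 650.75
χ² = Σ (O − E)² / E
  red-fruited: (1935 − 1952.25)² / 1952.25 = 0.1524
  yellow-fruited: (668 − 650.75)² / 650.75 = 0.4573
χ² = 0.1524 + 0.4573 = 0.6097 ≈ 0.610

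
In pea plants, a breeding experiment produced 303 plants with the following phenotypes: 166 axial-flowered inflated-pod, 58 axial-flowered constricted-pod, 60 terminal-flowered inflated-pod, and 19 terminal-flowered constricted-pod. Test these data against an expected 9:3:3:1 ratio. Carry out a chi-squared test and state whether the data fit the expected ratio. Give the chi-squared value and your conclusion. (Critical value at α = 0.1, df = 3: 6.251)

Under the 9:3:3:1 hypothesis (Σ ratio = 16, N = 303):
  axial-flowered inflated-pod: 303 × 9/16 = 170.4375
  axial-flowered constricted-pod: 303 × 3/16 = 56.8125
  terminal-flowered inflated-pod: 303 × 3/16 = 56.8125
  terminal-flowered constricted-pod: 303 × 1/16 = 18.9375
χ² = Σ (O − E)² / E
  axial-flowered inflated-pod: (166 − 170.4375)² / 170.4375 = 0.1155
  axial-flowered constricted-pod: (58 − 56.8125)² / 56.8125 = 0.0248
  terminal-flowered inflated-pod: (60 − 56.8125)² / 56.8125 = 0.1788
  terminal-flowered constricted-pod: (19 − 18.9375)² / 18.9375 = 0.0002
χ² = 0.1155 + 0.0248 + 0.1788 + 0.0002 = 0.3193 ≈ 0.319
Degrees of freedom = 4 − 1 = 3; critical value at α = 0.1 is 6.251.
Since 0.319 < 6.251, we fail to reject the null hypothesis — the data are consistent with the 9:3:3:1 ratio.

0.319; consistent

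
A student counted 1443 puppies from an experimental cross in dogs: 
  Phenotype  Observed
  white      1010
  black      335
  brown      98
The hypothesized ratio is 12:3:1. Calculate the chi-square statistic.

20.847

Total ratio parts = 16. Expected numbers out of 1443:
  white: 1443 × 12/16 = 1082.25
  black: 1443 × 3/16 = 270.5625
  brown: 1443 × 1/16 = 90.1875
χ² = Σ (O − E)² / E
  white: (1010 − 1082.25)² / 1082.25 = 4.8233
  black: (335 − 270.5625)² / 270.5625 = 15.3465
  brown: (98 − 90.1875)² / 90.1875 = 0.6768
χ² = 4.8233 + 15.3465 + 0.6768 = 20.8466 ≈ 20.847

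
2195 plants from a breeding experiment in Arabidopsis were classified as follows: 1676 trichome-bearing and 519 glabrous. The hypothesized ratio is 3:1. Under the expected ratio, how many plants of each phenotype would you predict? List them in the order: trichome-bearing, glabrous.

1646.25, 548.75

Under the 3:1 hypothesis (Σ ratio = 4, N = 2195):
  trichome-bearing: 2195 × 3/4 = 1646.25
  glabrous: 2195 × 1/4 = 548.75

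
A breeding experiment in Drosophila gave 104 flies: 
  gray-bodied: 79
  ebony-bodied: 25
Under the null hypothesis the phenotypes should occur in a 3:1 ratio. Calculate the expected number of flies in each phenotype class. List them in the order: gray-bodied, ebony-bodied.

Total ratio parts = 4. Expected numbers out of 104:
  gray-bodied: 104 × 3/4 = 78
  ebony-bodied: 104 × 1/4 = 26

78, 26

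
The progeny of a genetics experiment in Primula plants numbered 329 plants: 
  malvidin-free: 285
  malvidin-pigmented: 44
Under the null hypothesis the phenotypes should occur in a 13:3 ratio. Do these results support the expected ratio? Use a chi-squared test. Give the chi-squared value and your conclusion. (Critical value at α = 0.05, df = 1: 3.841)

The 13:3 ratio has 16 parts, so with N = 329 the expected counts are:
  malvidin-free: 329 × 13/16 = 267.3125
  malvidin-pigmented: 329 × 3/16 = 61.6875
χ² = Σ (O − E)² / E
  malvidin-free: (285 − 267.3125)² / 267.3125 = 1.1703
  malvidin-pigmented: (44 − 61.6875)² / 61.6875 = 5.0715
χ² = 1.1703 + 5.0715 = 6.2418 ≈ 6.242
Degrees of freedom = 2 − 1 = 1; critical value at α = 0.05 is 3.841.
Since 6.242 > 3.841, we reject the null hypothesis — the data do not fit the 13:3 ratio.

6.242; not consistent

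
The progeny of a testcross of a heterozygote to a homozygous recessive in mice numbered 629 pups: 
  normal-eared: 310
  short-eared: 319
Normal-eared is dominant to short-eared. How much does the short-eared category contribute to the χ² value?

A testcross of a heterozygote (Aa × aa) gives a 1:1 phenotypic ratio.
The 1:1 ratio has 2 parts, so with N = 629 the expected counts are:
  normal-eared: 629 × 1/2 = 314.5
  short-eared: 629 × 1/2 = 314.5
Contribution of short-eared: (319 − 314.5)² / 314.5 = 0.0644

0.064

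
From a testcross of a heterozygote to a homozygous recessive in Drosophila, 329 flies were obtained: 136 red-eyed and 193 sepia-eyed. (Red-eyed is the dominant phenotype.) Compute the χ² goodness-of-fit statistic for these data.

A testcross of a heterozygote (Aa × aa) gives a 1:1 phenotypic ratio.
Under the 1:1 hypothesis (Σ ratio = 2, N = 329):
  red-eyed: 329 × 1/2 = 164.5
  sepia-eyed: 329 × 1/2 = 164.5
χ² = Σ (O − E)² / E
  red-eyed: (136 − 164.5)² / 164.5 = 4.9377
  sepia-eyed: (193 − 164.5)² / 164.5 = 4.9377
χ² = 4.9377 + 4.9377 = 9.8754 ≈ 9.875

9.875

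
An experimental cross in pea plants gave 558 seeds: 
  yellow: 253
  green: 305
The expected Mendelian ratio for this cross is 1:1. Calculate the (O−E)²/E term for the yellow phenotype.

Total ratio parts = 2. Expected numbers out of 558:
  yellow: 558 × 1/2 = 279
  green: 558 × 1/2 = 279
Contribution of yellow: (253 − 279)² / 279 = 2.4229

2.423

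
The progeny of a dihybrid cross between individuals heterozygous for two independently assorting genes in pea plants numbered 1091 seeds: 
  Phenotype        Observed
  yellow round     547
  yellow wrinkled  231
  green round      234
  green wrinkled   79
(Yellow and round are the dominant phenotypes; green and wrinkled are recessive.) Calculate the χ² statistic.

A dihybrid F₂ with independent assortment and complete dominance at both loci gives a 9:3:3:1 phenotypic ratio.
Total ratio parts = 16. Expected numbers out of 1091:
  yellow round: 1091 × 9/16 = 613.6875
  yellow wrinkled: 1091 × 3/16 = 204.5625
  green round: 1091 × 3/16 = 204.5625
  green wrinkled: 1091 × 1/16 = 68.1875
χ² = Σ (O − E)² / E
  yellow round: (547 − 613.6875)² / 613.6875 = 7.2467
  yellow wrinkled: (231 − 204.5625)² / 204.5625 = 3.4168
  green round: (234 − 204.5625)² / 204.5625 = 4.2362
  green wrinkled: (79 − 68.1875)² / 68.1875 = 1.7145
χ² = 7.2467 + 3.4168 + 4.2362 + 1.7145 = 16.6142 ≈ 16.614

16.614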